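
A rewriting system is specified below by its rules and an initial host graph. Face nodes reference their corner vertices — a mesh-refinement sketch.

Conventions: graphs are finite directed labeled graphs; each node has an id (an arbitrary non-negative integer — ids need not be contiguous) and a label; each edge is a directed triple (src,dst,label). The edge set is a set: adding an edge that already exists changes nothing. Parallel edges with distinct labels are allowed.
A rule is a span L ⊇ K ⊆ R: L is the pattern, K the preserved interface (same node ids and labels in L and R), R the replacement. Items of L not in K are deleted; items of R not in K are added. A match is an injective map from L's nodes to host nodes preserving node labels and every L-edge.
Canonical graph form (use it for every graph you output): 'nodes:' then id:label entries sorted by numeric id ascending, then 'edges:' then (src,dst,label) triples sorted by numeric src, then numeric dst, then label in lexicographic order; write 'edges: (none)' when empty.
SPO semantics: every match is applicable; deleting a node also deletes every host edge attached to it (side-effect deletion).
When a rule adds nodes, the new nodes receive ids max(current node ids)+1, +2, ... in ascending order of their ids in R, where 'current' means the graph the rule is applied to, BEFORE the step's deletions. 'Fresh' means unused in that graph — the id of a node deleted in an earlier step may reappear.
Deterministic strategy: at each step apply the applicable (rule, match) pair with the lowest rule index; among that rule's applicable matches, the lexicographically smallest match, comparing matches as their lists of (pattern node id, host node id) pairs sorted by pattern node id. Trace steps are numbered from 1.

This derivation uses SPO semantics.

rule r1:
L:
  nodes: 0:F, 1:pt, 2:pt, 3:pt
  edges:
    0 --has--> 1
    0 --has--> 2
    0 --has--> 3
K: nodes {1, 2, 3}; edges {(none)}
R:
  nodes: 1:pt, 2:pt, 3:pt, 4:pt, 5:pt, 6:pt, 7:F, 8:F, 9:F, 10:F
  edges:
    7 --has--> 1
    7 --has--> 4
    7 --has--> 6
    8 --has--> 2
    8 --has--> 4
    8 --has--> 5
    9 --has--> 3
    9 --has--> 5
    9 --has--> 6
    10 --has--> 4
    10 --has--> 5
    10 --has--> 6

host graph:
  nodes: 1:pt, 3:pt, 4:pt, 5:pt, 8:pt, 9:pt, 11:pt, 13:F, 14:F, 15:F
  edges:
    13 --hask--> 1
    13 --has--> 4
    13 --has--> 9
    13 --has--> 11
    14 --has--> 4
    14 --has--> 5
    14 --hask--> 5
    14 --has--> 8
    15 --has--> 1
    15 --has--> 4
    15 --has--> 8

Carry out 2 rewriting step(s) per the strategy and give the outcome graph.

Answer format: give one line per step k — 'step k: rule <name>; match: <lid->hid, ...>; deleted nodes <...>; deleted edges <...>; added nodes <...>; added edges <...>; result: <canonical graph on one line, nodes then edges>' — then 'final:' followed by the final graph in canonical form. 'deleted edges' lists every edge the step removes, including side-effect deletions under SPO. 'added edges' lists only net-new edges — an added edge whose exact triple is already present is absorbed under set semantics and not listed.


step 1: rule r1; match: 0->13, 1->4, 2->9, 3->11; deleted nodes 13; deleted edges (13,1,hask); (13,4,has); (13,9,has); (13,11,has); added nodes 16, 17, 18, 19, 20, 21, 22; added edges (19,4,has); (19,16,has); (19,18,has); (20,9,has); (20,16,has); (20,17,has); (21,11,has); (21,17,has); (21,18,has); (22,16,has); (22,17,has); (22,18,has); result: nodes: 1:pt, 3:pt, 4:pt, 5:pt, 8:pt, 9:pt, 11:pt, 14:F, 15:F, 16:pt, 17:pt, 18:pt, 19:F, 20:F, 21:F, 22:F edges: (14,4,has); (14,5,has); (14,5,hask); (14,8,has); (15,1,has); (15,4,has); (15,8,has); (19,4,has); (19,16,has); (19,18,has); (20,9,has); (20,16,has); (20,17,has); (21,11,has); (21,17,has); (21,18,has); (22,16,has); (22,17,has); (22,18,has)
step 2: rule r1; match: 0->14, 1->4, 2->5, 3->8; deleted nodes 14; deleted edges (14,4,has); (14,5,has); (14,5,hask); (14,8,has); added nodes 23, 24, 25, 26, 27, 28, 29; added edges (26,4,has); (26,23,has); (26,25,has); (27,5,has); (27,23,has); (27,24,has); (28,8,has); (28,24,has); (28,25,has); (29,23,has); (29,24,has); (29,25,has); result: nodes: 1:pt, 3:pt, 4:pt, 5:pt, 8:pt, 9:pt, 11:pt, 15:F, 16:pt, 17:pt, 18:pt, 19:F, 20:F, 21:F, 22:F, 23:pt, 24:pt, 25:pt, 26:F, 27:F, 28:F, 29:F edges: (15,1,has); (15,4,has); (15,8,has); (19,4,has); (19,16,has); (19,18,has); (20,9,has); (20,16,has); (20,17,has); (21,11,has); (21,17,has); (21,18,has); (22,16,has); (22,17,has); (22,18,has); (26,4,has); (26,23,has); (26,25,has); (27,5,has); (27,23,has); (27,24,has); (28,8,has); (28,24,has); (28,25,has); (29,23,has); (29,24,has); (29,25,has)
final:
nodes: 1:pt, 3:pt, 4:pt, 5:pt, 8:pt, 9:pt, 11:pt, 15:F, 16:pt, 17:pt, 18:pt, 19:F, 20:F, 21:F, 22:F, 23:pt, 24:pt, 25:pt, 26:F, 27:F, 28:F, 29:F
edges: (15,1,has); (15,4,has); (15,8,has); (19,4,has); (19,16,has); (19,18,has); (20,9,has); (20,16,has); (20,17,has); (21,11,has); (21,17,has); (21,18,has); (22,16,has); (22,17,has); (22,18,has); (26,4,has); (26,23,has); (26,25,has); (27,5,has); (27,23,has); (27,24,has); (28,8,has); (28,24,has); (28,25,has); (29,23,has); (29,24,has); (29,25,has)


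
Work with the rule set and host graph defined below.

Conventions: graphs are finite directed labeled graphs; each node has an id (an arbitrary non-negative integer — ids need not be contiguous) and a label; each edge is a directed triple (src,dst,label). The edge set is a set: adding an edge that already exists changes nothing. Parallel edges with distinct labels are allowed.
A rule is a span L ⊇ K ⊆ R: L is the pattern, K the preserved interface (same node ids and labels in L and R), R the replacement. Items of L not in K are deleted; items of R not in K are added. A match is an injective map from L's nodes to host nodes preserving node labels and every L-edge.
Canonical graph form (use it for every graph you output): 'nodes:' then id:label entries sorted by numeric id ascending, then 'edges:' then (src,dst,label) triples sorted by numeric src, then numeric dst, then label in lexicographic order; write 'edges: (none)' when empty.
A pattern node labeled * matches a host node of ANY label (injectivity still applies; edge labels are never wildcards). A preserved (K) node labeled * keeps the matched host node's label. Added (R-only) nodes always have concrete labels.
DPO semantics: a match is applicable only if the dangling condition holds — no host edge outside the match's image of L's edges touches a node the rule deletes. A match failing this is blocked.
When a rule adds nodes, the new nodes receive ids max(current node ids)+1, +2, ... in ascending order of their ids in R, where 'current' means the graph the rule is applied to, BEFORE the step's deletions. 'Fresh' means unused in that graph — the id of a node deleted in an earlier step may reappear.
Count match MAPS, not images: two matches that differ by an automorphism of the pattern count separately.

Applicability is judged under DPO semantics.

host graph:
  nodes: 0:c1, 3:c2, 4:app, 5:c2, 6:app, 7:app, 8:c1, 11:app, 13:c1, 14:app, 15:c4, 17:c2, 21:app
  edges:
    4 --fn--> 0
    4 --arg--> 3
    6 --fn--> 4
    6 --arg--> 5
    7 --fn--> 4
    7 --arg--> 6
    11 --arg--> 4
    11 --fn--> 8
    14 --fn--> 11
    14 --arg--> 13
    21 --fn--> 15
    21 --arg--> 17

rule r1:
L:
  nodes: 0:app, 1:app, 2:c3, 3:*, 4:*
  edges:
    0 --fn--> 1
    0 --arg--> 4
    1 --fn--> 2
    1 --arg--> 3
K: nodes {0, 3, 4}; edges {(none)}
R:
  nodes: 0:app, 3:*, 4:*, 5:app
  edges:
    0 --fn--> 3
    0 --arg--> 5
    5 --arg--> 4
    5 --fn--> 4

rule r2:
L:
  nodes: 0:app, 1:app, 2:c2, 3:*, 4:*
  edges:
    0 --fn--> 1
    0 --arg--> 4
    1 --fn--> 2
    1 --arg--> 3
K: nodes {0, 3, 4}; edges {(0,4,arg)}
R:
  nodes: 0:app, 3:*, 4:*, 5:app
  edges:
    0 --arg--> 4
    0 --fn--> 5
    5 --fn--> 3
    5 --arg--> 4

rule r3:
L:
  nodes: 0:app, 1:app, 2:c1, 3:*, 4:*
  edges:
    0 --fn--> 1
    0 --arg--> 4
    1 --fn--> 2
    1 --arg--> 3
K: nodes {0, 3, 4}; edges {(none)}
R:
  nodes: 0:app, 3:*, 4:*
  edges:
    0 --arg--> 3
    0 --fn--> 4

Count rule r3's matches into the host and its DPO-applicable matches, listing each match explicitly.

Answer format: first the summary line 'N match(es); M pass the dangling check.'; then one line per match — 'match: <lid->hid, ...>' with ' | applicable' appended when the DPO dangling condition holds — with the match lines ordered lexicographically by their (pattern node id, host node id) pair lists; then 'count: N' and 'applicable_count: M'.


3 match(es); 1 pass the dangling check.
match: 0->6, 1->4, 2->0, 3->3, 4->5
match: 0->7, 1->4, 2->0, 3->3, 4->6
match: 0->14, 1->11, 2->8, 3->4, 4->13 | applicable
count: 3
applicable_count: 1


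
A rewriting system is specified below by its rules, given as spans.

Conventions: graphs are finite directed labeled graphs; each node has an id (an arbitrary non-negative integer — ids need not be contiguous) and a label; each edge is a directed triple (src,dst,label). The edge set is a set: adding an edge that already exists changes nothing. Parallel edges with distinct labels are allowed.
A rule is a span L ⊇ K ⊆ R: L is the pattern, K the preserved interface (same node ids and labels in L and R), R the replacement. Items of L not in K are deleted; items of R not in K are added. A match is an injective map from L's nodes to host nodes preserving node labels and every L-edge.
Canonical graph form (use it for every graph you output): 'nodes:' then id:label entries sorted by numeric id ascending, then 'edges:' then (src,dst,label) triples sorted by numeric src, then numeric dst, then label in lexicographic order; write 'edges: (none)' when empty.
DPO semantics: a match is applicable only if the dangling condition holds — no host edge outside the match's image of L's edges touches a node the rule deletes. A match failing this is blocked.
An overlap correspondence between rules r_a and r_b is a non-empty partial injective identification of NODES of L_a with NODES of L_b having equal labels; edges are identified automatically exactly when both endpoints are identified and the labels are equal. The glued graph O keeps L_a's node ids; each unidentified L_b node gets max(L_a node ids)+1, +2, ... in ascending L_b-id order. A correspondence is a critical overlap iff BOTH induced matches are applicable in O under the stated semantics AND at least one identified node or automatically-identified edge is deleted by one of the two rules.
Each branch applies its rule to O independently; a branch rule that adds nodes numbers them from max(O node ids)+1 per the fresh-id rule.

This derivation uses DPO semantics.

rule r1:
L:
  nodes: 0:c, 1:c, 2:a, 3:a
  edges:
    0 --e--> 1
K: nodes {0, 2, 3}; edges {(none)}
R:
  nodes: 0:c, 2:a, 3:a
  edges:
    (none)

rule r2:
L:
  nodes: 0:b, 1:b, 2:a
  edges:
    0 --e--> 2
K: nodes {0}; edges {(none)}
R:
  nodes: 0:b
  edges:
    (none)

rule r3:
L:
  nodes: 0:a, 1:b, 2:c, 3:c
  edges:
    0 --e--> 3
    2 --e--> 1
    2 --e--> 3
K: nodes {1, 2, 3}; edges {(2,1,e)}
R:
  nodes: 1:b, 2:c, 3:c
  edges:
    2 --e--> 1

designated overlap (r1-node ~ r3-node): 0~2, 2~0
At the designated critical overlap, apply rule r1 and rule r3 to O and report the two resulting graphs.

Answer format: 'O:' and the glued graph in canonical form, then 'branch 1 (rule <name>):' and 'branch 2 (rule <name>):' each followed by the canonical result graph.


O:
nodes: 0:c, 1:c, 2:a, 3:a, 4:b, 5:c
edges: (0,1,e); (0,4,e); (0,5,e); (2,5,e)
branch 1 (rule r1):
nodes: 0:c, 2:a, 3:a, 4:b, 5:c
edges: (0,4,e); (0,5,e); (2,5,e)
branch 2 (rule r3):
nodes: 0:c, 1:c, 3:a, 4:b, 5:c
edges: (0,1,e); (0,4,e)


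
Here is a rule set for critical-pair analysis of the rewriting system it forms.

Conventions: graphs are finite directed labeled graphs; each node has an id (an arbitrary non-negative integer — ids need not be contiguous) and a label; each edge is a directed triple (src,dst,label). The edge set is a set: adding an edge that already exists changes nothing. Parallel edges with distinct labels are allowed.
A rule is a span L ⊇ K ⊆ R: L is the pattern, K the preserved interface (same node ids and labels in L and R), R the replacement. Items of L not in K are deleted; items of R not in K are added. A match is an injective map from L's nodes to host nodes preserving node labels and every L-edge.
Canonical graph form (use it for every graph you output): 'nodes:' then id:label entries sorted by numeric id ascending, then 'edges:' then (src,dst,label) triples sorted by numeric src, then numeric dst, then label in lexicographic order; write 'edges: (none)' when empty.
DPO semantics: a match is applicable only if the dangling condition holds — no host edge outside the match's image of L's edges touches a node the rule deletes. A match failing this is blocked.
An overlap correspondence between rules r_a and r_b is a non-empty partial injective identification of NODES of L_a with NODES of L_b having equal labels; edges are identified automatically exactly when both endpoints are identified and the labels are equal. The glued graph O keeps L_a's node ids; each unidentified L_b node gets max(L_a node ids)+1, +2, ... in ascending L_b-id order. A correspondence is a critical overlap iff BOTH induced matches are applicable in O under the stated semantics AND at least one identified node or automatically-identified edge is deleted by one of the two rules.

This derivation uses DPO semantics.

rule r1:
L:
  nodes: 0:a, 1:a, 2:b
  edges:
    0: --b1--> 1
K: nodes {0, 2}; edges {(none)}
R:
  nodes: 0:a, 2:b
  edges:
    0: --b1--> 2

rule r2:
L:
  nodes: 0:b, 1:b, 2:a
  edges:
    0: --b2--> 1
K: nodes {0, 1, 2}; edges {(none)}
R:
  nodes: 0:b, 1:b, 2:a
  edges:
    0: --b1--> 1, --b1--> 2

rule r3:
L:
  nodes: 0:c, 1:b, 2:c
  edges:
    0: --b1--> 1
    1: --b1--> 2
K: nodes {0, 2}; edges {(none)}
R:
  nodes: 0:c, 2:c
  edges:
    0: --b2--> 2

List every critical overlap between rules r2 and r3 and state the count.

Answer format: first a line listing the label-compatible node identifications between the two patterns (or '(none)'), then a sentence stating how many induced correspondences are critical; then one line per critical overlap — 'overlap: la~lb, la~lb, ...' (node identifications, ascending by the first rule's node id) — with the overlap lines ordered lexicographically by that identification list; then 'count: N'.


label-compatible node identifications between L(r2) and L(r3): 0~1, 1~1
0 of the induced correspondences are critical overlaps of r2 and r3.
count: 0


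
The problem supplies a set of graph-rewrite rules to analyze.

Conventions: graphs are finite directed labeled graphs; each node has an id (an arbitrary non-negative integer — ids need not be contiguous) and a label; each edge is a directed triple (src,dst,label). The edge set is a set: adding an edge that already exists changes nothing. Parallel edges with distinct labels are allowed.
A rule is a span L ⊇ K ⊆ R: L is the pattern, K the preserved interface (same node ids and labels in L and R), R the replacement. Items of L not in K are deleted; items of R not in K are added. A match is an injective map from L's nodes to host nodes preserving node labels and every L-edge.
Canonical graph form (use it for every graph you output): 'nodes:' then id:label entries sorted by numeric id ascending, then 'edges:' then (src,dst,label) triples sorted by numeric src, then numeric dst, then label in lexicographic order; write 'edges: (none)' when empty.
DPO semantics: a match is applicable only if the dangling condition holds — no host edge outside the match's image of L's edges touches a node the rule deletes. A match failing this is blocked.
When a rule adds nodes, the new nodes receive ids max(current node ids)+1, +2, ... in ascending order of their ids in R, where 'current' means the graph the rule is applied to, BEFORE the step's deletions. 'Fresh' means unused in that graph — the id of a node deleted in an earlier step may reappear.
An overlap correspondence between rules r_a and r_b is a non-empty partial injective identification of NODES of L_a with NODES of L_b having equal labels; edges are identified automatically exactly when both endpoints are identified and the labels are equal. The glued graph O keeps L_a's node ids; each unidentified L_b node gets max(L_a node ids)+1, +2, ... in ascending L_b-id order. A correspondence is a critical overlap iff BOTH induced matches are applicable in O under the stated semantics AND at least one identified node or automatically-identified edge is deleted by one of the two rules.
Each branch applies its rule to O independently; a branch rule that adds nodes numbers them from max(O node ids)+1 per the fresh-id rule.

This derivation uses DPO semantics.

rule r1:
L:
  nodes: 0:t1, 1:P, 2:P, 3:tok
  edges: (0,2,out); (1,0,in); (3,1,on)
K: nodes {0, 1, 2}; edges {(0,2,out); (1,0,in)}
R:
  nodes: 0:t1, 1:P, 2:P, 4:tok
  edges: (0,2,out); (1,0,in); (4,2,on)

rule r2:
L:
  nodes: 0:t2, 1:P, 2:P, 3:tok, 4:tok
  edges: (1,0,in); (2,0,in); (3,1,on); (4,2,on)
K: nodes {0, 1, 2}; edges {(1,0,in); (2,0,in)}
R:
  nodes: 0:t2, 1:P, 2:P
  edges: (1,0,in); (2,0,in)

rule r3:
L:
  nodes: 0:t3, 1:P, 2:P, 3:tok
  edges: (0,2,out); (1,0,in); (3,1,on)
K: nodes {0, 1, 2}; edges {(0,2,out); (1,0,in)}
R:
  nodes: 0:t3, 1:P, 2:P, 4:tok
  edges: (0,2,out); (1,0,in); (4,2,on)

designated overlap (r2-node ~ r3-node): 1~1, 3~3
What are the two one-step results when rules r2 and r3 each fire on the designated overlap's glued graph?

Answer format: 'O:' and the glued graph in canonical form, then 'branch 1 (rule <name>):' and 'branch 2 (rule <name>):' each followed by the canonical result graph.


O:
nodes: 0:t2, 1:P, 2:P, 3:tok, 4:tok, 5:t3, 6:P
edges: (1,0,in); (1,5,in); (2,0,in); (3,1,on); (4,2,on); (5,6,out)
branch 1 (rule r2):
nodes: 0:t2, 1:P, 2:P, 5:t3, 6:P
edges: (1,0,in); (1,5,in); (2,0,in); (5,6,out)
branch 2 (rule r3):
nodes: 0:t2, 1:P, 2:P, 4:tok, 5:t3, 6:P, 7:tok
edges: (1,0,in); (1,5,in); (2,0,in); (4,2,on); (5,6,out); (7,6,on)


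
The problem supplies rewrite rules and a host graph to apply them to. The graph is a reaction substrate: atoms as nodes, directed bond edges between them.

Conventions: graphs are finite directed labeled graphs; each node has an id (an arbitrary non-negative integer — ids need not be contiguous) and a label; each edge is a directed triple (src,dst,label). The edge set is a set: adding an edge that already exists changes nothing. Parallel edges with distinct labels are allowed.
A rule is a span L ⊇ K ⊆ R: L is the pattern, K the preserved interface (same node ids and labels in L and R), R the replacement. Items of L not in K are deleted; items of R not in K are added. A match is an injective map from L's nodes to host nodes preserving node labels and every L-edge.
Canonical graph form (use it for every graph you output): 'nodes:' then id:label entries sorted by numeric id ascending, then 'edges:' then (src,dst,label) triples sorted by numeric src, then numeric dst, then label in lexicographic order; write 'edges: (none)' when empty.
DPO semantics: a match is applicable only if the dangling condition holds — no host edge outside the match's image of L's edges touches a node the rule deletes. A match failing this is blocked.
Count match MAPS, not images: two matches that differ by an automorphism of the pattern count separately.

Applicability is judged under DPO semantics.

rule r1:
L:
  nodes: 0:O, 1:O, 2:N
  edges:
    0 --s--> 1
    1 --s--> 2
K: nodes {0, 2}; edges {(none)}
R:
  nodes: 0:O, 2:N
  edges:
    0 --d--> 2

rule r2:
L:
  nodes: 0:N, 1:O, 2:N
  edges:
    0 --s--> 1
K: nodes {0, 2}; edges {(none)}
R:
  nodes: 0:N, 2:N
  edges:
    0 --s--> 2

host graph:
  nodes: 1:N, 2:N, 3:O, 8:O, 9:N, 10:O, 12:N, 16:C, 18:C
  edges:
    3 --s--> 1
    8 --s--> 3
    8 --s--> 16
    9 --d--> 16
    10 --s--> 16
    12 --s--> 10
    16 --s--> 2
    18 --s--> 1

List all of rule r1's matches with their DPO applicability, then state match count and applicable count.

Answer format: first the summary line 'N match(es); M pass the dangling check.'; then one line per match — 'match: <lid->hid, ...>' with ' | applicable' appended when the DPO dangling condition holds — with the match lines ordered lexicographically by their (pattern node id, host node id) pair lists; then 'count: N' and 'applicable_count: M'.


1 match(es); 1 pass the dangling check.
match: 0->8, 1->3, 2->1 | applicable
count: 1
applicable_count: 1


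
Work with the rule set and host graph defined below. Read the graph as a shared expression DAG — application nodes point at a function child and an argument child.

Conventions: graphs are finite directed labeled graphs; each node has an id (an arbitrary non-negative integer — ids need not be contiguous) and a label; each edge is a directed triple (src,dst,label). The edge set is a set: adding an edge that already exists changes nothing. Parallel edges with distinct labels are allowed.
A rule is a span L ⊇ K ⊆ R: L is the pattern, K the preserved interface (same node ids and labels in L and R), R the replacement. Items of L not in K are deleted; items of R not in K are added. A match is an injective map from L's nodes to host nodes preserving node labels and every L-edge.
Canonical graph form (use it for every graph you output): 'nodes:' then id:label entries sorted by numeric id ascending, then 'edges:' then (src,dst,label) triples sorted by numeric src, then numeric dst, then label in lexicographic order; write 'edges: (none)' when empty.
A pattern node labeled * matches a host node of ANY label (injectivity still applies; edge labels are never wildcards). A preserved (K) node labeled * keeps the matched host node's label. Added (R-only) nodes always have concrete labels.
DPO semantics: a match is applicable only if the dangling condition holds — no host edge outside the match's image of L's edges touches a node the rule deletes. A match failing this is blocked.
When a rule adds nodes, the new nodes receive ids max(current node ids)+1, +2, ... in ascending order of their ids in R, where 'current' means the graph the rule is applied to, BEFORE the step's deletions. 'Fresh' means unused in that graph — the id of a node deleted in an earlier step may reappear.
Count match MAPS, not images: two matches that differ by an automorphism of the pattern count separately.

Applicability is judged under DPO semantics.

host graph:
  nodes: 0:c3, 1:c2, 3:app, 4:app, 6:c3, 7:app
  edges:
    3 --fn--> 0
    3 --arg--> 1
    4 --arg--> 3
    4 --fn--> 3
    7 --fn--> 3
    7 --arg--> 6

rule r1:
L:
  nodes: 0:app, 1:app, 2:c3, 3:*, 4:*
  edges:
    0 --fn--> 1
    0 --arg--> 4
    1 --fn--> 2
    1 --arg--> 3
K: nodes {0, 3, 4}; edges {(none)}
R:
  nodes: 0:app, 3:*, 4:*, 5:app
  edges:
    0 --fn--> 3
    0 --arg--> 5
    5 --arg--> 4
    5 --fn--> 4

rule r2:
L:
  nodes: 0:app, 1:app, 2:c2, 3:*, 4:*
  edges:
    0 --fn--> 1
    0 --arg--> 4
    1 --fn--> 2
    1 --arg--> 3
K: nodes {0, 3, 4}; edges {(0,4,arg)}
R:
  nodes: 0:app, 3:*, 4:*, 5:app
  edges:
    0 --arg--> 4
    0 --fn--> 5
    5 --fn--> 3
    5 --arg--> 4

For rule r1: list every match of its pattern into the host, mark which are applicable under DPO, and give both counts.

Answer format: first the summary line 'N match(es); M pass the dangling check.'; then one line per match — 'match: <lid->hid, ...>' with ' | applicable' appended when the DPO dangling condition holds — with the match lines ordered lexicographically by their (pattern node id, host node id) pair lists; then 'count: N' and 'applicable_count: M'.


1 match(es); 0 pass the dangling check.
match: 0->7, 1->3, 2->0, 3->1, 4->6
count: 1
applicable_count: 0


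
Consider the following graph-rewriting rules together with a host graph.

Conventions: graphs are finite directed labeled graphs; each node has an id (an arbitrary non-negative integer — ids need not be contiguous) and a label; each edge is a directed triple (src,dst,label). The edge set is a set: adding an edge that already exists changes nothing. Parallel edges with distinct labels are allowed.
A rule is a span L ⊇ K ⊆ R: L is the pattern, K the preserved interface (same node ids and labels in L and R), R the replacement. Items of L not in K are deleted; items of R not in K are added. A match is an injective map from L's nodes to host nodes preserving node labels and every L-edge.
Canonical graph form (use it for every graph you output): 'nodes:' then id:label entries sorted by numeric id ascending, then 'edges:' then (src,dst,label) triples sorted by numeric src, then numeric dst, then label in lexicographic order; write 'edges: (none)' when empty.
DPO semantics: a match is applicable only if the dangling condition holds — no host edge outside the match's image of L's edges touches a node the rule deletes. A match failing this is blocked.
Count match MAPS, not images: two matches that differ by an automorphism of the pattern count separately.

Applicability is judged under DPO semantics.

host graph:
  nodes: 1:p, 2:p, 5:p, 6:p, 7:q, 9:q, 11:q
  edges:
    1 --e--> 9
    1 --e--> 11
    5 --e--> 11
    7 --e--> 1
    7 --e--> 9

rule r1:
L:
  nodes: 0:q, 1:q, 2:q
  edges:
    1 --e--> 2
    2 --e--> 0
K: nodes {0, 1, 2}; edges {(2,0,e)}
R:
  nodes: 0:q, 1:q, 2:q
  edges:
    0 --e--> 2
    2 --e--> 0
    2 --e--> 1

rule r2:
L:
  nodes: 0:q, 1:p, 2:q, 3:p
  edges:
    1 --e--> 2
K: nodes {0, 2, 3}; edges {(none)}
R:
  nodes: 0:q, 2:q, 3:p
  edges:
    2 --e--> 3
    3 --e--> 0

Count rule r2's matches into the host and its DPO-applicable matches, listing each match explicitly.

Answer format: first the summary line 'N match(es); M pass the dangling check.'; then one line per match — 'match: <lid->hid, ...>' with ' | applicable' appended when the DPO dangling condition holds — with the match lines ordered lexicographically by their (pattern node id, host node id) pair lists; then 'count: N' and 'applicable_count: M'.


18 match(es); 6 pass the dangling check.
match: 0->7, 1->1, 2->9, 3->2
match: 0->7, 1->1, 2->9, 3->5
match: 0->7, 1->1, 2->9, 3->6
match: 0->7, 1->1, 2->11, 3->2
match: 0->7, 1->1, 2->11, 3->5
match: 0->7, 1->1, 2->11, 3->6
match: 0->7, 1->5, 2->11, 3->1 | applicable
match: 0->7, 1->5, 2->11, 3->2 | applicable
match: 0->7, 1->5, 2->11, 3->6 | applicable
match: 0->9, 1->1, 2->11, 3->2
match: 0->9, 1->1, 2->11, 3->5
match: 0->9, 1->1, 2->11, 3->6
match: 0->9, 1->5, 2->11, 3->1 | applicable
match: 0->9, 1->5, 2->11, 3->2 | applicable
match: 0->9, 1->5, 2->11, 3->6 | applicable
match: 0->11, 1->1, 2->9, 3->2
match: 0->11, 1->1, 2->9, 3->5
match: 0->11, 1->1, 2->9, 3->6
count: 18
applicable_count: 6


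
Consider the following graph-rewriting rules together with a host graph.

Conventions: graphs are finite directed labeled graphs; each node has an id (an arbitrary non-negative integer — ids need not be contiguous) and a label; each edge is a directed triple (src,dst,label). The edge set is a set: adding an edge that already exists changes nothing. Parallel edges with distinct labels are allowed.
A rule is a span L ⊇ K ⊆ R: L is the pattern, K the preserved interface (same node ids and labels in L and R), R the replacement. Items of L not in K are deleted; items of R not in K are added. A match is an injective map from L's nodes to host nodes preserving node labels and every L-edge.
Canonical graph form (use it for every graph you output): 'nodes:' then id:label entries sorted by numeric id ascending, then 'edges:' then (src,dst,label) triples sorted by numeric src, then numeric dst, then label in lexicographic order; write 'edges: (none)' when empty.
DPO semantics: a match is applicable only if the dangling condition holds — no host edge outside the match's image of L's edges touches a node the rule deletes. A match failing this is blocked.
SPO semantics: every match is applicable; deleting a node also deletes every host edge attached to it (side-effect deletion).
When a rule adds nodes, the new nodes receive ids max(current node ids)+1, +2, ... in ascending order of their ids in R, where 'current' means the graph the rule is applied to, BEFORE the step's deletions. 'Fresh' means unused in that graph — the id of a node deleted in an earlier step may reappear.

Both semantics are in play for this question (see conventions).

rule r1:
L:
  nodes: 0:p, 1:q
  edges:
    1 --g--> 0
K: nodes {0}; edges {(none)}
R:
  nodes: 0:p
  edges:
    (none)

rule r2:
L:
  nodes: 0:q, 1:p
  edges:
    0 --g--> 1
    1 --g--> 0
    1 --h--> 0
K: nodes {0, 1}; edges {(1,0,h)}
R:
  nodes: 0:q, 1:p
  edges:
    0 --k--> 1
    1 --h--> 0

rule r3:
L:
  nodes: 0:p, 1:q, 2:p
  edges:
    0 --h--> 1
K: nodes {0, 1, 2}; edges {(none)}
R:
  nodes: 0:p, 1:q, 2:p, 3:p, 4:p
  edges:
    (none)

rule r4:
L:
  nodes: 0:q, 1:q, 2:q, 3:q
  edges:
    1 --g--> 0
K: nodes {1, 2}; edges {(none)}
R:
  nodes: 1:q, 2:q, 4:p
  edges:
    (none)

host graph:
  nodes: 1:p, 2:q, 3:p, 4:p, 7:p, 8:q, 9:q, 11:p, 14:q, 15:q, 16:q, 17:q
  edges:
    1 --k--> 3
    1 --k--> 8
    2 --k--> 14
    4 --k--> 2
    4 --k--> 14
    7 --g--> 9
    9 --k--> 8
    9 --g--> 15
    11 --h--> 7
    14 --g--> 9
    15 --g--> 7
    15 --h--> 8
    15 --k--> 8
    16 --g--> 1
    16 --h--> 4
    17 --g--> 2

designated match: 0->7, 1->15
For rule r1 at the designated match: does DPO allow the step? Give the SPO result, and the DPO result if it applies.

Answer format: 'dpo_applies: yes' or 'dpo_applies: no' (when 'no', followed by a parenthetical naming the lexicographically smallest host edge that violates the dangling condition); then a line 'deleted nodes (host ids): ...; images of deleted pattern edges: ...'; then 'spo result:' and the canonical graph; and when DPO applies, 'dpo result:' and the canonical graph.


dpo_applies: no
(the rule deletes node 15, which keeps host edge (9,15,g) outside the match image — the dangling condition fails, DPO blocks; SPO proceeds and side-deletes such edges)
deleted nodes (host ids): 15; images of deleted pattern edges: (15,7,g)
spo result:
nodes: 1:p, 2:q, 3:p, 4:p, 7:p, 8:q, 9:q, 11:p, 14:q, 16:q, 17:q
edges: (1,3,k); (1,8,k); (2,14,k); (4,2,k); (4,14,k); (7,9,g); (9,8,k); (11,7,h); (14,9,g); (16,1,g); (16,4,h); (17,2,g)


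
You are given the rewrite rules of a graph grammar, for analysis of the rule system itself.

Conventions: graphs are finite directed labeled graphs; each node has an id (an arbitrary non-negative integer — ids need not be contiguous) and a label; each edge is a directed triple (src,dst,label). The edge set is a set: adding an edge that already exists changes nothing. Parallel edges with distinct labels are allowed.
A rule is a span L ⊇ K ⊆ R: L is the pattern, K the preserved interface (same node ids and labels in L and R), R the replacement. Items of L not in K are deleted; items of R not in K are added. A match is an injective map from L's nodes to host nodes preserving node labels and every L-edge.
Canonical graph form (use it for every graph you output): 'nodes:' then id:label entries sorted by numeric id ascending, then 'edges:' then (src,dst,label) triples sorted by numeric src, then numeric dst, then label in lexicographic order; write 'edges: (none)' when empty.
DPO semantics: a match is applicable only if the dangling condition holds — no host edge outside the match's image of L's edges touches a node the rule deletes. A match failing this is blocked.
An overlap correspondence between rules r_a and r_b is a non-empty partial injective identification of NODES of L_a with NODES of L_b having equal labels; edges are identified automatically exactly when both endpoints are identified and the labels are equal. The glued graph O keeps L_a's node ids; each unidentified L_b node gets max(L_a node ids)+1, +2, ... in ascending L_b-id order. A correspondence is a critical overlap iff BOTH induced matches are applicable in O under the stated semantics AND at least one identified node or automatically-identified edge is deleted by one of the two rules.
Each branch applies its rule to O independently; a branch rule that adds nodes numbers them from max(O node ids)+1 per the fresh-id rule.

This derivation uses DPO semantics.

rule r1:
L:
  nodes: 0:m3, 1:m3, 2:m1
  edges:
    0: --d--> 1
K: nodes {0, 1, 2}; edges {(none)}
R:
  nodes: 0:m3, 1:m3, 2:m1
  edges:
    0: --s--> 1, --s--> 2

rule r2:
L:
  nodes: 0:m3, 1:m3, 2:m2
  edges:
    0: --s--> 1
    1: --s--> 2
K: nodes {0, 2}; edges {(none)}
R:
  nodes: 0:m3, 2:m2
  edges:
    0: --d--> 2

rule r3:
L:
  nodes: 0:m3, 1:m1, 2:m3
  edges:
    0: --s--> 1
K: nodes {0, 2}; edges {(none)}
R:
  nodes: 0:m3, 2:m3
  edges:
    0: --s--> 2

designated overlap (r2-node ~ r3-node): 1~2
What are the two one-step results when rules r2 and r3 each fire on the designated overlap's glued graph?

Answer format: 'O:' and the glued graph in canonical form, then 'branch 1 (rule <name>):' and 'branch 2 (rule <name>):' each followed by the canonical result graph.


O:
nodes: 0:m3, 1:m3, 2:m2, 3:m3, 4:m1
edges: (0,1,s); (1,2,s); (3,4,s)
branch 1 (rule r2):
nodes: 0:m3, 2:m2, 3:m3, 4:m1
edges: (0,2,d); (3,4,s)
branch 2 (rule r3):
nodes: 0:m3, 1:m3, 2:m2, 3:m3
edges: (0,1,s); (1,2,s); (3,1,s)


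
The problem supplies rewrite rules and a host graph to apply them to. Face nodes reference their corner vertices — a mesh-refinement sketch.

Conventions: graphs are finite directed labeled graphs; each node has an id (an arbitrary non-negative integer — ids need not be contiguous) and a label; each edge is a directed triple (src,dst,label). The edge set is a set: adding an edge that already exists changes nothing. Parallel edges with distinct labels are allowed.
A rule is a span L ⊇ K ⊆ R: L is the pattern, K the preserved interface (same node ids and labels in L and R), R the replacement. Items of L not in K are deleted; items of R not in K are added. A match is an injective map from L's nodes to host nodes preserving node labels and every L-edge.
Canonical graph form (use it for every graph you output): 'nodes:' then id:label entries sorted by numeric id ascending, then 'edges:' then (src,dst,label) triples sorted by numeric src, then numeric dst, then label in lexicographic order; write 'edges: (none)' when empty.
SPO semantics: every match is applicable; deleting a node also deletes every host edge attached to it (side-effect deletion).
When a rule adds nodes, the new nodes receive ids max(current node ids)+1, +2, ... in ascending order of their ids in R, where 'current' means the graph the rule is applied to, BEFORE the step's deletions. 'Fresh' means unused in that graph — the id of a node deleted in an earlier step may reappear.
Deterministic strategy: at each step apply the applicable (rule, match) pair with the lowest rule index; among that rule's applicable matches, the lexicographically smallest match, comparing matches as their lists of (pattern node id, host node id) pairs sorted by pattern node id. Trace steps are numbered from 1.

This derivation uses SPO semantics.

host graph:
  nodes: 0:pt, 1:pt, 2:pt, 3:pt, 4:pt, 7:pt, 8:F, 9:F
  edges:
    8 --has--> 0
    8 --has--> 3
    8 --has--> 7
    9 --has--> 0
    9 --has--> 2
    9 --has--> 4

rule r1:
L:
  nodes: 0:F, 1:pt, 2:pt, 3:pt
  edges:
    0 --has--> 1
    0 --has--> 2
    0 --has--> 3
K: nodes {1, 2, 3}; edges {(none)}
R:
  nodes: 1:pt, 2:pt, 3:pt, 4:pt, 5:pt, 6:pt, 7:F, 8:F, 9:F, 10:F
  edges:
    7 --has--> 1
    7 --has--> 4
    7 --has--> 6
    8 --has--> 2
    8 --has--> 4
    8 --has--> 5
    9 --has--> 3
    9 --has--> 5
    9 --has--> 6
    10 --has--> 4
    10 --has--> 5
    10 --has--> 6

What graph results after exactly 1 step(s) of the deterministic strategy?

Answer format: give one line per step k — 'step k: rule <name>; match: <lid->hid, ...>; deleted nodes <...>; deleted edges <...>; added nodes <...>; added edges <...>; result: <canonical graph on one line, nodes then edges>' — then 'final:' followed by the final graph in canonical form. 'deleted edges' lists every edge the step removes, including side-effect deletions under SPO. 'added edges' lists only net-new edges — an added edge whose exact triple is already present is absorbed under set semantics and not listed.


step 1: rule r1; match: 0->8, 1->0, 2->3, 3->7; deleted nodes 8; deleted edges (8,0,has); (8,3,has); (8,7,has); added nodes 10, 11, 12, 13, 14, 15, 16; added edges (13,0,has); (13,10,has); (13,12,has); (14,3,has); (14,10,has); (14,11,has); (15,7,has); (15,11,has); (15,12,has); (16,10,has); (16,11,has); (16,12,has); result: nodes: 0:pt, 1:pt, 2:pt, 3:pt, 4:pt, 7:pt, 9:F, 10:pt, 11:pt, 12:pt, 13:F, 14:F, 15:F, 16:F edges: (9,0,has); (9,2,has); (9,4,has); (13,0,has); (13,10,has); (13,12,has); (14,3,has); (14,10,has); (14,11,has); (15,7,has); (15,11,has); (15,12,has); (16,10,has); (16,11,has); (16,12,has)
final:
nodes: 0:pt, 1:pt, 2:pt, 3:pt, 4:pt, 7:pt, 9:F, 10:pt, 11:pt, 12:pt, 13:F, 14:F, 15:F, 16:F
edges: (9,0,has); (9,2,has); (9,4,has); (13,0,has); (13,10,has); (13,12,has); (14,3,has); (14,10,has); (14,11,has); (15,7,has); (15,11,has); (15,12,has); (16,10,has); (16,11,has); (16,12,has)


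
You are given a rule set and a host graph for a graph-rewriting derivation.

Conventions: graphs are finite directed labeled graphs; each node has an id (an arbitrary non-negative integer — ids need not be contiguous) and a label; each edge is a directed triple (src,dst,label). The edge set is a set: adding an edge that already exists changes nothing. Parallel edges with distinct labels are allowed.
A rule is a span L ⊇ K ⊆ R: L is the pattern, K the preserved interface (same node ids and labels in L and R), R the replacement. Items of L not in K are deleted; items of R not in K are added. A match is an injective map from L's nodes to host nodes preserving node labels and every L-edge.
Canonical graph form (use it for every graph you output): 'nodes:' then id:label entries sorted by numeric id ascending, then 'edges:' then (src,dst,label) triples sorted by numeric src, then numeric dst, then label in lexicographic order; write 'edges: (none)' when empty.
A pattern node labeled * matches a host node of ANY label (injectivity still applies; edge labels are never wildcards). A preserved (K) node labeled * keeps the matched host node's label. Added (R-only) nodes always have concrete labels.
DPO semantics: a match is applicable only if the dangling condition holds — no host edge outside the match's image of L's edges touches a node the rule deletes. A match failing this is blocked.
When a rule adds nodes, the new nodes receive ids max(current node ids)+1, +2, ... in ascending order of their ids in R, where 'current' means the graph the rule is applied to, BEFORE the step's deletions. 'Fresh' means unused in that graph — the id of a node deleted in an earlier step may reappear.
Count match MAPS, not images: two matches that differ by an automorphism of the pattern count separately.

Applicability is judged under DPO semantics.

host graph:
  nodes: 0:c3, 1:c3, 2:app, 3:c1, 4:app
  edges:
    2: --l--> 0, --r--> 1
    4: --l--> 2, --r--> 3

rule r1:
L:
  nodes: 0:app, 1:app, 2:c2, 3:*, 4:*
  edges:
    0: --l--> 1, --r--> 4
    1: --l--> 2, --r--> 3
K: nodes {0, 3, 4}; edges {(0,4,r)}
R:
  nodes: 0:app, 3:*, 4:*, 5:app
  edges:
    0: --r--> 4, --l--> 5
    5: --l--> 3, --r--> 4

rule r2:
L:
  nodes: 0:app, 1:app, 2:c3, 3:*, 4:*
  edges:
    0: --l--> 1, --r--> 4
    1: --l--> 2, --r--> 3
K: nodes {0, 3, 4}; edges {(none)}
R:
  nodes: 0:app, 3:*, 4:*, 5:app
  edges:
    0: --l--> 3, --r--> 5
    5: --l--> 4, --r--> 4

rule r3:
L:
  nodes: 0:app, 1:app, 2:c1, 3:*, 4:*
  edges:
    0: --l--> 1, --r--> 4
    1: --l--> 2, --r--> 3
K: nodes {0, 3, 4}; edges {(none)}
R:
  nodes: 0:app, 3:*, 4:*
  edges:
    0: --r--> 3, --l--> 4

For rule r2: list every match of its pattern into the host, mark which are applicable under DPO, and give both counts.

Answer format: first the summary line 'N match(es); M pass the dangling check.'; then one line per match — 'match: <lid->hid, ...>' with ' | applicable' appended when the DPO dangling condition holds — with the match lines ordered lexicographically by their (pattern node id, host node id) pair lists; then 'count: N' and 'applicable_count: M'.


1 match(es); 1 pass the dangling check.
match: 0->4, 1->2, 2->0, 3->1, 4->3 | applicable
count: 1
applicable_count: 1


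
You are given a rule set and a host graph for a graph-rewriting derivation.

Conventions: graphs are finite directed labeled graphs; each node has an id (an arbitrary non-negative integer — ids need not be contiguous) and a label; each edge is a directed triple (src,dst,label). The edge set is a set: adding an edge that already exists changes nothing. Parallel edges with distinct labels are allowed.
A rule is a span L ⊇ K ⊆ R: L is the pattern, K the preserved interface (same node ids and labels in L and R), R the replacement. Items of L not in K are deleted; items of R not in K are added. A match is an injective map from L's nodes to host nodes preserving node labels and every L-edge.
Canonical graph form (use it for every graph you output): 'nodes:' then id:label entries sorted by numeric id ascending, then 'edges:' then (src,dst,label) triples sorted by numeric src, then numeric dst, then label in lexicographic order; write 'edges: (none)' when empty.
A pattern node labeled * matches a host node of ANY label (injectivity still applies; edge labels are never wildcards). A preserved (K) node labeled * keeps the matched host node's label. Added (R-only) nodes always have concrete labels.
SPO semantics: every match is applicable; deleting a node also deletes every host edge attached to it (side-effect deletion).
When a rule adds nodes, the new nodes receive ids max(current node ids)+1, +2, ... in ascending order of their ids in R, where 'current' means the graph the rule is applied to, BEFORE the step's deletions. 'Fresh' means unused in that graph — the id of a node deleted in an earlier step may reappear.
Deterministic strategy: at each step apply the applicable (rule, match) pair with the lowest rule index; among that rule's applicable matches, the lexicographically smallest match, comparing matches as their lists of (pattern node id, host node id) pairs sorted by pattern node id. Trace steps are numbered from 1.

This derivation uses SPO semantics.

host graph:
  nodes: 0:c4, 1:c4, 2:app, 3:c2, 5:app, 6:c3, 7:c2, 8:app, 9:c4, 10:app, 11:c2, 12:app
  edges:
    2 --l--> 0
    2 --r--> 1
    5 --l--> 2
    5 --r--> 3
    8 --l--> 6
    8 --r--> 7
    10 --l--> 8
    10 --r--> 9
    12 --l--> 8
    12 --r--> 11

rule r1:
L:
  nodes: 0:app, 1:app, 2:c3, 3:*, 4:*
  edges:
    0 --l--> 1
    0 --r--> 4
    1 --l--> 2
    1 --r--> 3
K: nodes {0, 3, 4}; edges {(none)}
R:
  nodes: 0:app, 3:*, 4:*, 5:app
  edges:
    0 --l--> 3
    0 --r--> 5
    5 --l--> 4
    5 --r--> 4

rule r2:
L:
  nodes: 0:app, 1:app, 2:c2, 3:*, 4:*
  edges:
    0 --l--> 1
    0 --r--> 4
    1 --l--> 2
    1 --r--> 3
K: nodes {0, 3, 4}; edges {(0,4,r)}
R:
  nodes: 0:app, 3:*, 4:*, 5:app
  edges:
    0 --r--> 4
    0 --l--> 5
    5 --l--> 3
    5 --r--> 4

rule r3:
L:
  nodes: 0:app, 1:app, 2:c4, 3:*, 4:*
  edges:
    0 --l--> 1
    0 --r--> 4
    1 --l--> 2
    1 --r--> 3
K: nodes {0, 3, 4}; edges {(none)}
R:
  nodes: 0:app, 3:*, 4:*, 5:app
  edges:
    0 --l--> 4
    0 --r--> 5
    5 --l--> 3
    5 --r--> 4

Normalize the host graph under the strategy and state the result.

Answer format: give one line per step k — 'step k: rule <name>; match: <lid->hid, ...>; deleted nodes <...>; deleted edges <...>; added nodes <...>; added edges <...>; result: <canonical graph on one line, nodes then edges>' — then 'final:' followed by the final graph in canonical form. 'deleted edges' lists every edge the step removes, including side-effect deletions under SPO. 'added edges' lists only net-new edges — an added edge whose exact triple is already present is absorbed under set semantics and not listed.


step 1: rule r1; match: 0->10, 1->8, 2->6, 3->7, 4->9; deleted nodes 6, 8; deleted edges (8,6,l); (8,7,r); (10,8,l); (10,9,r); (12,8,l); added nodes 13; added edges (10,7,l); (10,13,r); (13,9,l); (13,9,r); result: nodes: 0:c4, 1:c4, 2:app, 3:c2, 5:app, 7:c2, 9:c4, 10:app, 11:c2, 12:app, 13:app edges: (2,0,l); (2,1,r); (5,2,l); (5,3,r); (10,7,l); (10,13,r); (12,11,r); (13,9,l); (13,9,r)
step 2: rule r3; match: 0->5, 1->2, 2->0, 3->1, 4->3; deleted nodes 0, 2; deleted edges (2,0,l); (2,1,r); (5,2,l); (5,3,r); added nodes 14; added edges (5,3,l); (5,14,r); (14,1,l); (14,3,r); result: nodes: 1:c4, 3:c2, 5:app, 7:c2, 9:c4, 10:app, 11:c2, 12:app, 13:app, 14:app edges: (5,3,l); (5,14,r); (10,7,l); (10,13,r); (12,11,r); (13,9,l); (13,9,r); (14,1,l); (14,3,r)
final:
nodes: 1:c4, 3:c2, 5:app, 7:c2, 9:c4, 10:app, 11:c2, 12:app, 13:app, 14:app
edges: (5,3,l); (5,14,r); (10,7,l); (10,13,r); (12,11,r); (13,9,l); (13,9,r); (14,1,l); (14,3,r)
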